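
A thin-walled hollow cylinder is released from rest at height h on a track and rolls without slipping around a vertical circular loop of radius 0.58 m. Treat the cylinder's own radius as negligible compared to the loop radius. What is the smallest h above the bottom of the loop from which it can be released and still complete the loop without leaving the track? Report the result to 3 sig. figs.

h_min ≈ 1.74 m

The moment of inertia is MR², giving k ≡ I/(MR²) = 1.
At the top, contact is just lost when gravity alone supplies the centripetal force: Mg = Mv_top²/r, i.e. v_top² = gr.
With ω = v/R, the kinetic energy at speed v is ½(1+k)Mv² = Mv².
Energy conservation from release (height h) to the top (height 2r): Mgh = Mg(2r) + M·gr.
Thus h_min = 2r + (1+k)r/2 = r(2 + 2/2) = 0.58 × 3 ≈ 1.74 m.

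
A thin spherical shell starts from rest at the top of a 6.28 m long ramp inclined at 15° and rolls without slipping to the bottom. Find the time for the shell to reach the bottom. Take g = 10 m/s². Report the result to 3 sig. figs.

Here I = (2/3)MR², so the shape factor k = I/(MR²) = 2/3.
Newton's second law down the slope: Mg sinθ − f = Ma. The torque equation fR = Iα (with α = a/R) gives f = kMa.
Hence a = g sinθ/(1+k) = 10×sin15°/1.667 = 1.553 m/s².
With constant a from rest, t = √(2L/a) = √(2·6.28/1.553) ≈ 2.84 s.

t ≈ 2.84 s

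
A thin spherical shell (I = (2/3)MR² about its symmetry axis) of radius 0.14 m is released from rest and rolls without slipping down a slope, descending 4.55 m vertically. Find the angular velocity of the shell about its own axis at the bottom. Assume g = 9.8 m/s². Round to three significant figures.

The moment of inertia is (2/3)MR², giving k ≡ I/(MR²) = 2/3.
Rolling without slipping gives ω = v/R, so the total kinetic energy is ½Mv² + ½Iω² = ½(1+k)Mv² = (5/6)Mv².
Energy conservation Mgh = ½(1+k)Mv² gives v = √(2gh/(1+k)) = √(2 × 9.8 × 4.55 / 1.667) = 7.315 m/s.
The angular speed follows from ω = v/R = 7.315/0.14 ≈ 52.2 rad/s.

ω ≈ 52.2 rad/s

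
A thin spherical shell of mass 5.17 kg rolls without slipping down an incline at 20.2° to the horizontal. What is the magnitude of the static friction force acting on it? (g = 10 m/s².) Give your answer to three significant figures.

f ≈ 7.14 N

The moment of inertia is (2/3)MR², giving k ≡ I/(MR²) = 2/3.
Along the incline Mg sinθ − f = Ma, and torque about the center fR = Iα = kMR²(a/R) gives f = kMa.
Combining, a = g sinθ/(1+k) and f = kMa = kMg sinθ/(1+k).
f = (2/3) × 5.17 × 10 × sin20.2° / 1.667 ≈ 7.14 N.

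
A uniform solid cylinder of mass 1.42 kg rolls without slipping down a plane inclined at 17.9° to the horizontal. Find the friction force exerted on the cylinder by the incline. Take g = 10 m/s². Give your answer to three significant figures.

f ≈ 1.45 N

For this body I = (1/2)MR², i.e. k = I/(MR²) = 0.5.
Along the incline Mg sinθ − f = Ma, and torque about the center fR = Iα = kMR²(a/R) gives f = kMa.
Combining, a = g sinθ/(1+k) and f = kMa = kMg sinθ/(1+k).
f = 0.5 × 1.42 × 10 × sin17.9° / 1.5 ≈ 1.45 N.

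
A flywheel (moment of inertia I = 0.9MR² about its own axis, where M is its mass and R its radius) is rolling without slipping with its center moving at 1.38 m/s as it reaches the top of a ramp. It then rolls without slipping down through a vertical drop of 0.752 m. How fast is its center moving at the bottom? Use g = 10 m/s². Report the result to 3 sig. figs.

Here I = 0.9MR², so the shape factor k = I/(MR²) = 0.9.
Since it rolls without slipping, ω = v/R and KE = ½Mv² + ½Iω² = ½(1+k)Mv² = (19/20)Mv².
Conserving energy between top and bottom: (19/20)Mv² = (19/20)Mv₀² + Mgh, hence v² = v₀² + 2gh/(1+k).
v = √(1.38² + 2×10×0.752/1.9) = √9.82 ≈ 3.13 m/s.

v ≈ 3.13 m/s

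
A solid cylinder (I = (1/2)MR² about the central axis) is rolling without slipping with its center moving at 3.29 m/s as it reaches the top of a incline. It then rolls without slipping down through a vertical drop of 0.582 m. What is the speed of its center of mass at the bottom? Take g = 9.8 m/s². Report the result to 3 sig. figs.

For this body I = (1/2)MR², i.e. k = I/(MR²) = 0.5.
Since it rolls without slipping, ω = v/R and KE = ½Mv² + ½Iω² = ½(1+k)Mv² = (3/4)Mv².
Conserving energy between top and bottom: (3/4)Mv² = (3/4)Mv₀² + Mgh, hence v² = v₀² + 2gh/(1+k).
v = √(3.29² + 2×9.8×0.582/1.5) = √18.43 ≈ 4.29 m/s.

v ≈ 4.29 m/s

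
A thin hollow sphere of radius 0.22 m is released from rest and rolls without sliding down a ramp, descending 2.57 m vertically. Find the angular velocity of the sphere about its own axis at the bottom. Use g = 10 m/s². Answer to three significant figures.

ω ≈ 25.2 rad/s

The moment of inertia is (2/3)MR², giving k ≡ I/(MR²) = 2/3.
Rolling without slipping gives ω = v/R, so the total kinetic energy is ½Mv² + ½Iω² = ½(1+k)Mv² = (5/6)Mv².
Energy conservation Mgh = ½(1+k)Mv² gives v = √(2gh/(1+k)) = √(2 × 10 × 2.57 / 1.667) = 5.553 m/s.
The angular speed follows from ω = v/R = 5.553/0.22 ≈ 25.2 rad/s.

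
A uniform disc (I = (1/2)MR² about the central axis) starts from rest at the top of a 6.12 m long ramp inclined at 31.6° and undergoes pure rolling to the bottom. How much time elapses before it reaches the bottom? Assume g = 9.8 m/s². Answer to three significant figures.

t ≈ 1.89 s

With I = (1/2)MR², the ratio k = I/(MR²) is 0.5.
Along the incline Mg sinθ − f = Ma, and torque about the center fR = Iα = kMR²(a/R) gives f = kMa.
Hence a = g sinθ/(1+k) = 9.8×sin31.6°/1.5 = 3.423 m/s².
With constant a from rest, t = √(2L/a) = √(2·6.12/3.423) ≈ 1.89 s.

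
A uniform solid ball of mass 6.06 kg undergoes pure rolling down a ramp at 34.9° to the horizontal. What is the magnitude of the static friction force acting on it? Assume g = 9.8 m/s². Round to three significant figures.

With I = (2/5)MR², the ratio k = I/(MR²) is 0.4.
Along the incline Mg sinθ − f = Ma, and torque about the center fR = Iα = kMR²(a/R) gives f = kMa.
Combining, a = g sinθ/(1+k) and f = kMa = kMg sinθ/(1+k).
f = 0.4 × 6.06 × 9.8 × sin34.9° / 1.4 ≈ 9.71 N.

f ≈ 9.71 N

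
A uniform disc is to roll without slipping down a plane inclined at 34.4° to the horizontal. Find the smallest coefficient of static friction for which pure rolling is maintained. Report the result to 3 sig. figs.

For this body I = (1/2)MR², i.e. k = I/(MR²) = 0.5.
Newton's second law down the slope: Mg sinθ − f = Ma. The torque equation fR = Iα (with α = a/R) gives f = kMa.
These give a = g sinθ/(1+k) and the required friction f = kMg sinθ/(1+k).
With N = Mg cosθ, the no-slip condition f ≤ μN gives μ_min = f/N = k tanθ/(1+k).
μ_min = 0.5 × tan34.4° / 1.5 ≈ 0.228.

μ_min ≈ 0.228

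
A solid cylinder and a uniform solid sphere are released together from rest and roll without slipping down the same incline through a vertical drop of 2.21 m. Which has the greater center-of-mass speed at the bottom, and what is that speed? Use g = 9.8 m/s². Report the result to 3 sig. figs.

the uniform solid sphere, at v ≈ 5.56 m/s

For rolling without slipping, Mgh = ½(1+k)Mv² where k = I/(MR²), so v = √(2gh/(1+k)).
Solid cylinder: k = 0.5, giving v = √(2×9.8×2.21/1.5) = 5.374 m/s.
Uniform solid sphere: k = 0.4, giving v = √(2×9.8×2.21/1.4) = 5.562 m/s.
The smaller k wins: the uniform solid sphere, at ≈ 5.56 m/s.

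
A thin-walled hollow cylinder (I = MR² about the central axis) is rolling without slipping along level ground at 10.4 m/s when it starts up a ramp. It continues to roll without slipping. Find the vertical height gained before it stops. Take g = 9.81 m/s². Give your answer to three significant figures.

For this body I = MR², i.e. k = I/(MR²) = 1.
The rolling condition ω = v/R makes the rotational term ½I(v/R)² = ½kMv², so KE_total = ½(1+k)Mv² = Mv².
At the top the kinetic energy is zero, so Mv₀² = Mgh.
Thus h = (1+k)v₀²/(2g) = 2 × 10.4² / (2 × 9.81) ≈ 11.0 m.

h ≈ 11.0 m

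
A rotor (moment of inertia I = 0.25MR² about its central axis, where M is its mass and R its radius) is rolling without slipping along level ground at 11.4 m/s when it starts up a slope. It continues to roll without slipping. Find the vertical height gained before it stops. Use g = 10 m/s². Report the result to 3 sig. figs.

The moment of inertia is 0.25MR², giving k ≡ I/(MR²) = 0.25.
Pure rolling means v = ωR; then KE = ½Mv² + ½I(v/R)² = ½(1+k)Mv² = (5/8)Mv².
At the top the kinetic energy is zero, so (5/8)Mv₀² = Mgh.
Thus h = (1+k)v₀²/(2g) = 1.25 × 11.4² / (2 × 10) ≈ 8.12 m.

h ≈ 8.12 m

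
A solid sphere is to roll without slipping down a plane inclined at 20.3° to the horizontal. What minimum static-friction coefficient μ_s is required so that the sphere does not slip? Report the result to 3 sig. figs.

μ_min ≈ 0.106

With I = (2/5)MR², the ratio k = I/(MR²) is 0.4.
Newton's second law down the slope: Mg sinθ − f = Ma. The torque equation fR = Iα (with α = a/R) gives f = kMa.
These give a = g sinθ/(1+k) and the required friction f = kMg sinθ/(1+k).
With N = Mg cosθ, the no-slip condition f ≤ μN gives μ_min = f/N = k tanθ/(1+k).
μ_min = 0.4 × tan20.3° / 1.4 ≈ 0.106.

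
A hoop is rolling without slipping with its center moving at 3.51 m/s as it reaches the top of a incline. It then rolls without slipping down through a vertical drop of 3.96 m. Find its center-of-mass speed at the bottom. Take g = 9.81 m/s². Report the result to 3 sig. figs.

For this body I = MR², i.e. k = I/(MR²) = 1.
Since it rolls without slipping, ω = v/R and KE = ½Mv² + ½Iω² = ½(1+k)Mv² = Mv².
Energy conservation: Mv₀² + Mgh = Mv², so v² = v₀² + 2gh/(1+k).
v = √(3.51² + 2×9.81×3.96/2) = √51.17 ≈ 7.15 m/s.

v ≈ 7.15 m/s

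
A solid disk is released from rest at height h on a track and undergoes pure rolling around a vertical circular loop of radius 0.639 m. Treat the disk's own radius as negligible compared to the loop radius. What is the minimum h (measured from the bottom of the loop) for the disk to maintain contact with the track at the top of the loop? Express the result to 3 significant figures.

h_min ≈ 1.76 m

Here I = (1/2)MR², so the shape factor k = I/(MR²) = 0.5.
At the top, contact is just lost when gravity alone supplies the centripetal force: Mg = Mv_top²/r, i.e. v_top² = gr.
With ω = v/R, the kinetic energy at speed v is ½(1+k)Mv² = (3/4)Mv².
Energy conservation from release (height h) to the top (height 2r): Mgh = Mg(2r) + (3/4)M·gr.
Thus h_min = 2r + (1+k)r/2 = r(2 + 1.5/2) = 0.639 × 2.75 ≈ 1.76 m.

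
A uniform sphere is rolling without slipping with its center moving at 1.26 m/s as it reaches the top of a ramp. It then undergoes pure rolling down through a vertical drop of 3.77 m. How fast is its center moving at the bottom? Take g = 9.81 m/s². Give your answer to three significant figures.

v ≈ 7.38 m/s

For this body I = (2/5)MR², i.e. k = I/(MR²) = 0.4.
Since it rolls without slipping, ω = v/R and KE = ½Mv² + ½Iω² = ½(1+k)Mv² = (7/10)Mv².
Conserving energy between top and bottom: (7/10)Mv² = (7/10)Mv₀² + Mgh, hence v² = v₀² + 2gh/(1+k).
v = √(1.26² + 2×9.81×3.77/1.4) = √54.42 ≈ 7.38 m/s.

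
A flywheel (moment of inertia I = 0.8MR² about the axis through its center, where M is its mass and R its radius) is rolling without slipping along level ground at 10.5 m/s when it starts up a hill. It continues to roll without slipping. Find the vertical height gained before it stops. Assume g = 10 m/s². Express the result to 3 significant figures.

The moment of inertia is 0.8MR², giving k ≡ I/(MR²) = 0.8.
The rolling condition ω = v/R makes the rotational term ½I(v/R)² = ½kMv², so KE_total = ½(1+k)Mv² = (9/10)Mv².
All of this converts to potential energy at the highest point: (9/10)Mv₀² = Mgh.
Thus h = (1+k)v₀²/(2g) = 1.8 × 10.5² / (2 × 10) ≈ 9.92 m.

h ≈ 9.92 m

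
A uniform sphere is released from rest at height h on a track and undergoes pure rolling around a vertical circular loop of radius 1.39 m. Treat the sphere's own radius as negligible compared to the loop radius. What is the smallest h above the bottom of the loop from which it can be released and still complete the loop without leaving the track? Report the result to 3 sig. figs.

h_min ≈ 3.75 m

With I = (2/5)MR², the ratio k = I/(MR²) is 0.4.
At the top of the loop, the minimum-contact condition is Mg = Mv_top²/r, so v_top² = gr.
With ω = v/R, the kinetic energy at speed v is ½(1+k)Mv² = (7/10)Mv².
Energy conservation from release (height h) to the top (height 2r): Mgh = Mg(2r) + (7/10)M·gr.
Thus h_min = 2r + (1+k)r/2 = r(2 + 1.4/2) = 1.39 × 2.7 ≈ 3.75 m.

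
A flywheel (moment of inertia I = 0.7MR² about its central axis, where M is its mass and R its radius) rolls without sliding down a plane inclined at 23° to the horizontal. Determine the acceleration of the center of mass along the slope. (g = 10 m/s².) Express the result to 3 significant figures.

With I = 0.7MR², the ratio k = I/(MR²) is 0.7.
Along the incline Mg sinθ − f = Ma, and torque about the center fR = Iα = kMR²(a/R) gives f = kMa.
Eliminating f: Mg sinθ = (1+k)Ma, so a = g sinθ/(1+k) = 10 × sin23° / 1.7 ≈ 2.30 m/s².

a ≈ 2.30 m/s²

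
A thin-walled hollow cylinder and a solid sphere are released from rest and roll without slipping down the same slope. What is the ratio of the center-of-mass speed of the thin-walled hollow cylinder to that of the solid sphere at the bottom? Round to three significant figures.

v_ratio ≈ 0.837

Each satisfies Mgh = ½(1+k)Mv² with k = I/(MR²), so v ∝ 1/√(1+k).
For the thin-walled hollow cylinder k = 1; for the solid sphere k = 0.4.
v₁/v₂ = √((1+k₂)/(1+k₁)) = √(1.4/2) ≈ 0.837.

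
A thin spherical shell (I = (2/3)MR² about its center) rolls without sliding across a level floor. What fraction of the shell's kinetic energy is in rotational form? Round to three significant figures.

fraction ≈ 0.400

The moment of inertia is (2/3)MR², giving k ≡ I/(MR²) = 2/3.
With ω = v/R, KE_trans = ½Mv² and KE_rot = ½Iω² = ½kMv², so KE_total = ½(1+k)Mv².
The rotational fraction is therefore k/(1+k) = (2/3)/1.667 ≈ 0.400.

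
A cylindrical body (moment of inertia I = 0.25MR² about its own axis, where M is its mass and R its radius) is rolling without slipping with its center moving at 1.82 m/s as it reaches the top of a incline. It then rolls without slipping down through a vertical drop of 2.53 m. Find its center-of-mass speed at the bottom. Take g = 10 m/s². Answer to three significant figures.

Here I = 0.25MR², so the shape factor k = I/(MR²) = 0.25.
The rolling condition ω = v/R makes the rotational term ½I(v/R)² = ½kMv², so KE_total = ½(1+k)Mv² = (5/8)Mv².
Conserving energy between top and bottom: (5/8)Mv² = (5/8)Mv₀² + Mgh, hence v² = v₀² + 2gh/(1+k).
v = √(1.82² + 2×10×2.53/1.25) = √43.79 ≈ 6.62 m/s.

v ≈ 6.62 m/s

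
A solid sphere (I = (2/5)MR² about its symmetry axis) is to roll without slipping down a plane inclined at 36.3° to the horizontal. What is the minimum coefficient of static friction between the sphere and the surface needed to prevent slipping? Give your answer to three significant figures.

μ_min ≈ 0.210

With I = (2/5)MR², the ratio k = I/(MR²) is 0.4.
Newton's second law down the slope: Mg sinθ − f = Ma. The torque equation fR = Iα (with α = a/R) gives f = kMa.
These give a = g sinθ/(1+k) and the required friction f = kMg sinθ/(1+k).
The normal force is N = Mg cosθ, so μ_min = f/N = k tanθ/(1+k).
μ_min = 0.4 × tan36.3° / 1.4 ≈ 0.210.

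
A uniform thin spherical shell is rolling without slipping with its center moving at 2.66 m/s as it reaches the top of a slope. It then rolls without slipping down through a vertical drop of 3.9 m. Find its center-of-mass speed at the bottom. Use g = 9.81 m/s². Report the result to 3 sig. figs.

For this body I = (2/3)MR², i.e. k = I/(MR²) = 2/3.
The rolling condition ω = v/R makes the rotational term ½I(v/R)² = ½kMv², so KE_total = ½(1+k)Mv² = (5/6)Mv².
Conserving energy between top and bottom: (5/6)Mv² = (5/6)Mv₀² + Mgh, hence v² = v₀² + 2gh/(1+k).
v = √(2.66² + 2×9.81×3.9/1.667) = √52.99 ≈ 7.28 m/s.

v ≈ 7.28 m/s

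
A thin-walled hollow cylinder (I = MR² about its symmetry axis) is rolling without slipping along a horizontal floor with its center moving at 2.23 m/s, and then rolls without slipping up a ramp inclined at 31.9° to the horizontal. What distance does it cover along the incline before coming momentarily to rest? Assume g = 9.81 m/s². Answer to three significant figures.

For this body I = MR², i.e. k = I/(MR²) = 1.
Pure rolling means v = ωR; then KE = ½Mv² + ½I(v/R)² = ½(1+k)Mv² = Mv².
Setting this equal to Mgh gives the vertical rise h = (1+k)v₀²/(2g) = 2×2.23²/(2×9.81) = 0.5069 m.
The distance along the slope is d = h/sinθ = 0.5069/sin31.9° ≈ 0.959 m.

d ≈ 0.959 m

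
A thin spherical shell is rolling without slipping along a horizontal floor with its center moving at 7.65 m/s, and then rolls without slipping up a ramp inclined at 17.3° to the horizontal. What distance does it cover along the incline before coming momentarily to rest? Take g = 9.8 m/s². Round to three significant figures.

d ≈ 16.7 m

Here I = (2/3)MR², so the shape factor k = I/(MR²) = 2/3.
The rolling condition ω = v/R makes the rotational term ½I(v/R)² = ½kMv², so KE_total = ½(1+k)Mv² = (5/6)Mv².
Setting this equal to Mgh gives the vertical rise h = (1+k)v₀²/(2g) = 1.667×7.65²/(2×9.8) = 4.976 m.
The distance along the slope is d = h/sinθ = 4.976/sin17.3° ≈ 16.7 m.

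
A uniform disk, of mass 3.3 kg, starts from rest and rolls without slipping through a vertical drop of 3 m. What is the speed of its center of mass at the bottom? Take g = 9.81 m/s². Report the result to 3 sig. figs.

The moment of inertia is (1/2)MR², giving k ≡ I/(MR²) = 0.5.
Since it rolls without slipping, ω = v/R and KE = ½Mv² + ½Iω² = ½(1+k)Mv² = (3/4)Mv².
Setting Mgh = (3/4)Mv² gives v = √(2gh/(1+k)) = √(2·9.81·3/1.5) ≈ 6.26 m/s.

v ≈ 6.26 m/s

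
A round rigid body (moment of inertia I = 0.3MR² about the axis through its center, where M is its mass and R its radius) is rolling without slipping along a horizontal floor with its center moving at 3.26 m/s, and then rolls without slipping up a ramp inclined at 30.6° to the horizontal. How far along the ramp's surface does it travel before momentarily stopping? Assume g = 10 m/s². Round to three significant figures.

For this body I = 0.3MR², i.e. k = I/(MR²) = 0.3.
Pure rolling means v = ωR; then KE = ½Mv² + ½I(v/R)² = ½(1+k)Mv² = (13/20)Mv².
Setting this equal to Mgh gives the vertical rise h = (1+k)v₀²/(2g) = 1.3×3.26²/(2×10) = 0.6908 m.
The distance along the slope is d = h/sinθ = 0.6908/sin30.6° ≈ 1.36 m.

d ≈ 1.36 m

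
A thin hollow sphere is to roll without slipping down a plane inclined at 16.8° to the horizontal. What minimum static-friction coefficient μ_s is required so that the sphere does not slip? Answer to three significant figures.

With I = (2/3)MR², the ratio k = I/(MR²) is 2/3.
Newton's second law down the slope: Mg sinθ − f = Ma. The torque equation fR = Iα (with α = a/R) gives f = kMa.
These give a = g sinθ/(1+k) and the required friction f = kMg sinθ/(1+k).
With N = Mg cosθ, the no-slip condition f ≤ μN gives μ_min = f/N = k tanθ/(1+k).
μ_min = (2/3) × tan16.8° / 1.667 ≈ 0.121.

μ_min ≈ 0.121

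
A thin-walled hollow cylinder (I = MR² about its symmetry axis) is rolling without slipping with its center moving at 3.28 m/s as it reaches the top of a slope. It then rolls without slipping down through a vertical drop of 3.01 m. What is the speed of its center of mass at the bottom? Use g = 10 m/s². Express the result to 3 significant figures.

v ≈ 6.39 m/s

Here I = MR², so the shape factor k = I/(MR²) = 1.
Since it rolls without slipping, ω = v/R and KE = ½Mv² + ½Iω² = ½(1+k)Mv² = Mv².
Energy conservation: Mv₀² + Mgh = Mv², so v² = v₀² + 2gh/(1+k).
v = √(3.28² + 2×10×3.01/2) = √40.86 ≈ 6.39 m/s.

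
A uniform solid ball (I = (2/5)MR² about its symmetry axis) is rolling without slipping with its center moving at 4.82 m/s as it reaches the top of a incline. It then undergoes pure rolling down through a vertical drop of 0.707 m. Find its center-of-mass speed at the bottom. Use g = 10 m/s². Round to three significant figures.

The moment of inertia is (2/5)MR², giving k ≡ I/(MR²) = 0.4.
The rolling condition ω = v/R makes the rotational term ½I(v/R)² = ½kMv², so KE_total = ½(1+k)Mv² = (7/10)Mv².
Energy conservation: (7/10)Mv₀² + Mgh = (7/10)Mv², so v² = v₀² + 2gh/(1+k).
v = √(4.82² + 2×10×0.707/1.4) = √33.33 ≈ 5.77 m/s.

v ≈ 5.77 m/s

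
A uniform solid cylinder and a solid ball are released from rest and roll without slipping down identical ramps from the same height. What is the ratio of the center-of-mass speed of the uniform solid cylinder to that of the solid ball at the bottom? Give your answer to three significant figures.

v_ratio ≈ 0.966

Each satisfies Mgh = ½(1+k)Mv² with k = I/(MR²), so v ∝ 1/√(1+k).
For the uniform solid cylinder k = 0.5; for the solid ball k = 0.4.
v₁/v₂ = √((1+k₂)/(1+k₁)) = √(1.4/1.5) ≈ 0.966.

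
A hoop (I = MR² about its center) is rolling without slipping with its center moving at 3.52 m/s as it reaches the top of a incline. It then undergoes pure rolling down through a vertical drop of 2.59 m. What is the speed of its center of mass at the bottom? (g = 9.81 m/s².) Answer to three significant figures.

With I = MR², the ratio k = I/(MR²) is 1.
Pure rolling means v = ωR; then KE = ½Mv² + ½I(v/R)² = ½(1+k)Mv² = Mv².
Energy conservation: Mv₀² + Mgh = Mv², so v² = v₀² + 2gh/(1+k).
v = √(3.52² + 2×9.81×2.59/2) = √37.8 ≈ 6.15 m/s.

v ≈ 6.15 m/s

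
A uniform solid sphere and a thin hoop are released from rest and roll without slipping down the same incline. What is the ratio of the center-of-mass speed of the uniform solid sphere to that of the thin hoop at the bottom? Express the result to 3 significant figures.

Each satisfies Mgh = ½(1+k)Mv² with k = I/(MR²), so v ∝ 1/√(1+k).
For the uniform solid sphere k = 0.4; for the thin hoop k = 1.
v₁/v₂ = √((1+k₂)/(1+k₁)) = √(2/1.4) ≈ 1.20.

v_ratio ≈ 1.20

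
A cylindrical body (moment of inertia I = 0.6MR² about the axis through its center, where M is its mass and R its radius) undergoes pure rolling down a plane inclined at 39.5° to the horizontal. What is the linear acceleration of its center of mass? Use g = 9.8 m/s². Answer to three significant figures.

Here I = 0.6MR², so the shape factor k = I/(MR²) = 0.6.
Translational: Mg sinθ − f = Ma. Rotational about the CM: fR = Iα = kMRa, so f = kMa.
Eliminating f: Mg sinθ = (1+k)Ma, so a = g sinθ/(1+k) = 9.8 × sin39.5° / 1.6 ≈ 3.90 m/s².

a ≈ 3.90 m/s²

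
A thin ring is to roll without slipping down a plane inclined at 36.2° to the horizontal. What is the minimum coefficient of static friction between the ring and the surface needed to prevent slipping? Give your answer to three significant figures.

μ_min ≈ 0.366

For this body I = MR², i.e. k = I/(MR²) = 1.
Translational: Mg sinθ − f = Ma. Rotational about the CM: fR = Iα = kMRa, so f = kMa.
These give a = g sinθ/(1+k) and the required friction f = kMg sinθ/(1+k).
The normal force is N = Mg cosθ, so μ_min = f/N = k tanθ/(1+k).
μ_min = 1 × tan36.2° / 2 ≈ 0.366.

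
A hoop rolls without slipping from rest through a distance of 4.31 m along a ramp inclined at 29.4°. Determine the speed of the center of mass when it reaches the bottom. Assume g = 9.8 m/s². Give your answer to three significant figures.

With I = MR², the ratio k = I/(MR²) is 1.
Rolling without slipping gives ω = v/R, so the total kinetic energy is ½Mv² + ½Iω² = ½(1+k)Mv² = Mv².
The vertical drop is h = L sinθ = 4.31 × sin29.4° = 2.116 m.
Energy conservation: Mgh = Mv², so v = √(2gh/(1+k)) = √(2 × 9.8 × 2.116 / 2) ≈ 4.55 m/s.

v ≈ 4.55 m/s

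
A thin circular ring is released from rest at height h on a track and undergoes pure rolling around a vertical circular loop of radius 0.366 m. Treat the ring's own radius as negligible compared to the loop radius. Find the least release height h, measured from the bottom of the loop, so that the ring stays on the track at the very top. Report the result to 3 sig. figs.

h_min ≈ 1.10 m

With I = MR², the ratio k = I/(MR²) is 1.
At the top, contact is just lost when gravity alone supplies the centripetal force: Mg = Mv_top²/r, i.e. v_top² = gr.
With ω = v/R, the kinetic energy at speed v is ½(1+k)Mv² = Mv².
Energy conservation from release (height h) to the top (height 2r): Mgh = Mg(2r) + M·gr.
Thus h_min = 2r + (1+k)r/2 = r(2 + 2/2) = 0.366 × 3 ≈ 1.10 m.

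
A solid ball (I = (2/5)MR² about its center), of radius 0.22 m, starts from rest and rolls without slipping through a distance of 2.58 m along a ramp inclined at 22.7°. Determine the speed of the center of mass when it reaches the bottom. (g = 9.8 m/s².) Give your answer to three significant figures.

The moment of inertia is (2/5)MR², giving k ≡ I/(MR²) = 0.4.
The rolling condition ω = v/R makes the rotational term ½I(v/R)² = ½kMv², so KE_total = ½(1+k)Mv² = (7/10)Mv².
The vertical drop is h = L sinθ = 2.58 × sin22.7° = 0.9956 m.
Energy conservation: Mgh = (7/10)Mv², so v = √(2gh/(1+k)) = √(2 × 9.8 × 0.9956 / 1.4) ≈ 3.73 m/s.

v ≈ 3.73 m/s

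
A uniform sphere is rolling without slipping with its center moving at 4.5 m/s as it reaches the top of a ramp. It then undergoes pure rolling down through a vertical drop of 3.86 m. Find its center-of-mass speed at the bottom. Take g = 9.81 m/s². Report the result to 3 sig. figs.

The moment of inertia is (2/5)MR², giving k ≡ I/(MR²) = 0.4.
The rolling condition ω = v/R makes the rotational term ½I(v/R)² = ½kMv², so KE_total = ½(1+k)Mv² = (7/10)Mv².
Conserving energy between top and bottom: (7/10)Mv² = (7/10)Mv₀² + Mgh, hence v² = v₀² + 2gh/(1+k).
v = √(4.5² + 2×9.81×3.86/1.4) = √74.35 ≈ 8.62 m/s.

v ≈ 8.62 m/s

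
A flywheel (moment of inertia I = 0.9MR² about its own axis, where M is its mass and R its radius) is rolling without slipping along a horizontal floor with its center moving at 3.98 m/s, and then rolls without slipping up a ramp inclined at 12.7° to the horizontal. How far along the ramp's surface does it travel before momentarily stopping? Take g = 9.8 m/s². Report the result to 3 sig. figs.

d ≈ 6.98 m

With I = 0.9MR², the ratio k = I/(MR²) is 0.9.
The rolling condition ω = v/R makes the rotational term ½I(v/R)² = ½kMv², so KE_total = ½(1+k)Mv² = (19/20)Mv².
Setting this equal to Mgh gives the vertical rise h = (1+k)v₀²/(2g) = 1.9×3.98²/(2×9.8) = 1.536 m.
The distance along the slope is d = h/sinθ = 1.536/sin12.7° ≈ 6.98 m.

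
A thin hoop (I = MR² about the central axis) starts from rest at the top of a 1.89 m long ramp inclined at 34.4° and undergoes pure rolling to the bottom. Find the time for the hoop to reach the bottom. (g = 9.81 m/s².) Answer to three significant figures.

With I = MR², the ratio k = I/(MR²) is 1.
Translational: Mg sinθ − f = Ma. Rotational about the CM: fR = Iα = kMRa, so f = kMa.
Hence a = g sinθ/(1+k) = 9.81×sin34.4°/2 = 2.771 m/s².
With constant a from rest, t = √(2L/a) = √(2·1.89/2.771) ≈ 1.17 s.

t ≈ 1.17 s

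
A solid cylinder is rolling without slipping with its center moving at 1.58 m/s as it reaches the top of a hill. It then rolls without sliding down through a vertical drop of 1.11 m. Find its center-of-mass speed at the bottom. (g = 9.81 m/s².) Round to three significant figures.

With I = (1/2)MR², the ratio k = I/(MR²) is 0.5.
Rolling without slipping gives ω = v/R, so the total kinetic energy is ½Mv² + ½Iω² = ½(1+k)Mv² = (3/4)Mv².
Conserving energy between top and bottom: (3/4)Mv² = (3/4)Mv₀² + Mgh, hence v² = v₀² + 2gh/(1+k).
v = √(1.58² + 2×9.81×1.11/1.5) = √17.02 ≈ 4.12 m/s.

v ≈ 4.12 m/s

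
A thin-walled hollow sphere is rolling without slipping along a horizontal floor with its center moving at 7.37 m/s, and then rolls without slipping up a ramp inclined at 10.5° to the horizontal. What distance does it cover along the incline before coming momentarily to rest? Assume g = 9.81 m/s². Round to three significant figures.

d ≈ 25.3 m

For this body I = (2/3)MR², i.e. k = I/(MR²) = 2/3.
Pure rolling means v = ωR; then KE = ½Mv² + ½I(v/R)² = ½(1+k)Mv² = (5/6)Mv².
Setting this equal to Mgh gives the vertical rise h = (1+k)v₀²/(2g) = 1.667×7.37²/(2×9.81) = 4.614 m.
Along the incline, d = h/sinθ = 4.614/sin10.5° ≈ 25.3 m.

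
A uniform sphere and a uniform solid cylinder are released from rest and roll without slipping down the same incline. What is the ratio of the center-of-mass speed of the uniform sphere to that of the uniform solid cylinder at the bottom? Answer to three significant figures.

Each satisfies Mgh = ½(1+k)Mv² with k = I/(MR²), so v ∝ 1/√(1+k).
For the uniform sphere k = 0.4; for the uniform solid cylinder k = 0.5.
v₁/v₂ = √((1+k₂)/(1+k₁)) = √(1.5/1.4) ≈ 1.04.

v_ratio ≈ 1.04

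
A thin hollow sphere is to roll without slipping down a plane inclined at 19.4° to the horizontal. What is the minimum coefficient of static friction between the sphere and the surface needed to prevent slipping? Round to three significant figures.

μ_min ≈ 0.141

The moment of inertia is (2/3)MR², giving k ≡ I/(MR²) = 2/3.
Translational: Mg sinθ − f = Ma. Rotational about the CM: fR = Iα = kMRa, so f = kMa.
These give a = g sinθ/(1+k) and the required friction f = kMg sinθ/(1+k).
The normal force is N = Mg cosθ, so μ_min = f/N = k tanθ/(1+k).
μ_min = (2/3) × tan19.4° / 1.667 ≈ 0.141.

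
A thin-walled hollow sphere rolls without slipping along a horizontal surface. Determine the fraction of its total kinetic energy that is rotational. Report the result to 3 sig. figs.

For this body I = (2/3)MR², i.e. k = I/(MR²) = 2/3.
Since ω = v/R, the translational part is ½Mv² and the rotational part is ½I(v/R)² = ½kMv²; the total is ½(1+k)Mv².
The rotational fraction is therefore k/(1+k) = (2/3)/1.667 ≈ 0.400.

fraction ≈ 0.400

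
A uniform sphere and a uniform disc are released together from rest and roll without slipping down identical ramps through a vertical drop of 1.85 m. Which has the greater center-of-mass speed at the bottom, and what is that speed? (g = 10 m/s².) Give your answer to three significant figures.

For rolling without slipping, Mgh = ½(1+k)Mv² where k = I/(MR²), so v = √(2gh/(1+k)).
Uniform sphere: k = 0.4, giving v = √(2×10×1.85/1.4) = 5.141 m/s.
Uniform disc: k = 0.5, giving v = √(2×10×1.85/1.5) = 4.967 m/s.
The smaller k wins: the uniform sphere, at ≈ 5.14 m/s.

the uniform sphere, at v ≈ 5.14 m/s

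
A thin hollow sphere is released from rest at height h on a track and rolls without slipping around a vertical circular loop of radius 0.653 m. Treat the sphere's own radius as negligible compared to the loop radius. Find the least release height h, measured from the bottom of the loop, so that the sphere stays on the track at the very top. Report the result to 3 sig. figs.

For this body I = (2/3)MR², i.e. k = I/(MR²) = 2/3.
At the top of the loop, the minimum-contact condition is Mg = Mv_top²/r, so v_top² = gr.
With ω = v/R, the kinetic energy at speed v is ½(1+k)Mv² = (5/6)Mv².
Energy conservation from release (height h) to the top (height 2r): Mgh = Mg(2r) + (5/6)M·gr.
Thus h_min = 2r + (1+k)r/2 = r(2 + 1.667/2) = 0.653 × 2.833 ≈ 1.85 m.

h_min ≈ 1.85 m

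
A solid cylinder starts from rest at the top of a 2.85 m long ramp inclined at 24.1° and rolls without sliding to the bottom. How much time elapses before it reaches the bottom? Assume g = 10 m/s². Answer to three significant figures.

For this body I = (1/2)MR², i.e. k = I/(MR²) = 0.5.
Along the incline Mg sinθ − f = Ma, and torque about the center fR = Iα = kMR²(a/R) gives f = kMa.
Hence a = g sinθ/(1+k) = 10×sin24.1°/1.5 = 2.722 m/s².
With constant a from rest, t = √(2L/a) = √(2·2.85/2.722) ≈ 1.45 s.

t ≈ 1.45 s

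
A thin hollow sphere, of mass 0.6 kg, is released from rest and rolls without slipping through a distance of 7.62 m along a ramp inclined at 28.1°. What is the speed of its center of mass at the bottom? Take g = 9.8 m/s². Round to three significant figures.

v ≈ 6.50 m/s

Here I = (2/3)MR², so the shape factor k = I/(MR²) = 2/3.
Pure rolling means v = ωR; then KE = ½Mv² + ½I(v/R)² = ½(1+k)Mv² = (5/6)Mv².
The vertical drop is h = L sinθ = 7.62 × sin28.1° = 3.589 m.
Setting Mgh = (5/6)Mv² gives v = √(2gh/(1+k)) = √(2·9.8·3.589/1.667) ≈ 6.50 m/s.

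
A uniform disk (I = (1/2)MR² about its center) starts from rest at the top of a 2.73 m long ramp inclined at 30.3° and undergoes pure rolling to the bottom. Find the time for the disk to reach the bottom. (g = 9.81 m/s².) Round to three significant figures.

t ≈ 1.29 s

For this body I = (1/2)MR², i.e. k = I/(MR²) = 0.5.
Along the incline Mg sinθ − f = Ma, and torque about the center fR = Iα = kMR²(a/R) gives f = kMa.
Hence a = g sinθ/(1+k) = 9.81×sin30.3°/1.5 = 3.3 m/s².
With constant a from rest, t = √(2L/a) = √(2·2.73/3.3) ≈ 1.29 s.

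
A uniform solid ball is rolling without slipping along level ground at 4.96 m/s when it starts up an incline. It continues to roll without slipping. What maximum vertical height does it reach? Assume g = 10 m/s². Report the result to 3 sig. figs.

h ≈ 1.72 m

For this body I = (2/5)MR², i.e. k = I/(MR²) = 0.4.
Pure rolling means v = ωR; then KE = ½Mv² + ½I(v/R)² = ½(1+k)Mv² = (7/10)Mv².
All of this converts to potential energy at the highest point: (7/10)Mv₀² = Mgh.
Thus h = (1+k)v₀²/(2g) = 1.4 × 4.96² / (2 × 10) ≈ 1.72 m.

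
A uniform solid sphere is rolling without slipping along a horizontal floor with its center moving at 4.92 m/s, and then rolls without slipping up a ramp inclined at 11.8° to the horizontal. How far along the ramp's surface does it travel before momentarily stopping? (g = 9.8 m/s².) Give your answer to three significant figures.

d ≈ 8.46 m

With I = (2/5)MR², the ratio k = I/(MR²) is 0.4.
Rolling without slipping gives ω = v/R, so the total kinetic energy is ½Mv² + ½Iω² = ½(1+k)Mv² = (7/10)Mv².
Setting this equal to Mgh gives the vertical rise h = (1+k)v₀²/(2g) = 1.4×4.92²/(2×9.8) = 1.729 m.
Along the incline, d = h/sinθ = 1.729/sin11.8° ≈ 8.46 m.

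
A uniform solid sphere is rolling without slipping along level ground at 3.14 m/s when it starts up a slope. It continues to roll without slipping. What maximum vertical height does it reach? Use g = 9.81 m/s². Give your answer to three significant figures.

h ≈ 0.704 m

The moment of inertia is (2/5)MR², giving k ≡ I/(MR²) = 0.4.
Pure rolling means v = ωR; then KE = ½Mv² + ½I(v/R)² = ½(1+k)Mv² = (7/10)Mv².
At the top the kinetic energy is zero, so (7/10)Mv₀² = Mgh.
Thus h = (1+k)v₀²/(2g) = 1.4 × 3.14² / (2 × 9.81) ≈ 0.704 m.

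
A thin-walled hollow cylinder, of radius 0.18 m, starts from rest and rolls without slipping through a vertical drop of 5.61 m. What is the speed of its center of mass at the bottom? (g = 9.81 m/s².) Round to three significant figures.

Here I = MR², so the shape factor k = I/(MR²) = 1.
Since it rolls without slipping, ω = v/R and KE = ½Mv² + ½Iω² = ½(1+k)Mv² = Mv².
Setting Mgh = Mv² gives v = √(2gh/(1+k)) = √(2·9.81·5.61/2) ≈ 7.42 m/s.

v ≈ 7.42 m/s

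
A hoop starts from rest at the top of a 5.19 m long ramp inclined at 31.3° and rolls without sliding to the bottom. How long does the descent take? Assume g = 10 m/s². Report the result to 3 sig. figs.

With I = MR², the ratio k = I/(MR²) is 1.
Translational: Mg sinθ − f = Ma. Rotational about the CM: fR = Iα = kMRa, so f = kMa.
Hence a = g sinθ/(1+k) = 10×sin31.3°/2 = 2.598 m/s².
With constant a from rest, t = √(2L/a) = √(2·5.19/2.598) ≈ 2.00 s.

t ≈ 2.00 s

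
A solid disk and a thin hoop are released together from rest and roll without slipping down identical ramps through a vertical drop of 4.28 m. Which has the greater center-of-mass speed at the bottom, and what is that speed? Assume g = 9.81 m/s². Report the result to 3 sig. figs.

For rolling without slipping, Mgh = ½(1+k)Mv² where k = I/(MR²), so v = √(2gh/(1+k)).
Solid disk: k = 0.5, giving v = √(2×9.81×4.28/1.5) = 7.482 m/s.
Thin hoop: k = 1, giving v = √(2×9.81×4.28/2) = 6.48 m/s.
The smaller k wins: the solid disk, at ≈ 7.48 m/s.

the solid disk, at v ≈ 7.48 m/s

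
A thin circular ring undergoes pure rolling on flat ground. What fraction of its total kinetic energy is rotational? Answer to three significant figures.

fraction ≈ 0.500

For this body I = MR², i.e. k = I/(MR²) = 1.
With ω = v/R, KE_trans = ½Mv² and KE_rot = ½Iω² = ½kMv², so KE_total = ½(1+k)Mv².
The rotational fraction is therefore k/(1+k) = 1/2 ≈ 0.500.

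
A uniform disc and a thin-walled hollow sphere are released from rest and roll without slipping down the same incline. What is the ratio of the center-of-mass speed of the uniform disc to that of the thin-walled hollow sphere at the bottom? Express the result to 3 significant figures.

Each satisfies Mgh = ½(1+k)Mv² with k = I/(MR²), so v ∝ 1/√(1+k).
For the uniform disc k = 0.5; for the thin-walled hollow sphere k = 2/3.
v₁/v₂ = √((1+k₂)/(1+k₁)) = √(1.667/1.5) ≈ 1.05.

v_ratio ≈ 1.05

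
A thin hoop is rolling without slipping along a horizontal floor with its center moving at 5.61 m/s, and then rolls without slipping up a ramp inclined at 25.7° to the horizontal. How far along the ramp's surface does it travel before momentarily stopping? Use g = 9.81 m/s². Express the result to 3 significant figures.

d ≈ 7.40 m

For this body I = MR², i.e. k = I/(MR²) = 1.
The rolling condition ω = v/R makes the rotational term ½I(v/R)² = ½kMv², so KE_total = ½(1+k)Mv² = Mv².
Setting this equal to Mgh gives the vertical rise h = (1+k)v₀²/(2g) = 2×5.61²/(2×9.81) = 3.208 m.
Along the incline, d = h/sinθ = 3.208/sin25.7° ≈ 7.40 m.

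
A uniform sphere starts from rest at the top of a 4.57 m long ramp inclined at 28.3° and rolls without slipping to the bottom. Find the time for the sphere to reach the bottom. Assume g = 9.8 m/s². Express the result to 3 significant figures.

t ≈ 1.66 s

For this body I = (2/5)MR², i.e. k = I/(MR²) = 0.4.
Newton's second law down the slope: Mg sinθ − f = Ma. The torque equation fR = Iα (with α = a/R) gives f = kMa.
Hence a = g sinθ/(1+k) = 9.8×sin28.3°/1.4 = 3.319 m/s².
Starting from rest, L = ½at², so t = √(2L/a) = √(2×4.57/3.319) ≈ 1.66 s.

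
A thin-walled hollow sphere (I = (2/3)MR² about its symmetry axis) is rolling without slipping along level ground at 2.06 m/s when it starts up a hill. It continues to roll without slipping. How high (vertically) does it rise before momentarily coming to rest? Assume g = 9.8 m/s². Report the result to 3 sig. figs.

h ≈ 0.361 m

The moment of inertia is (2/3)MR², giving k ≡ I/(MR²) = 2/3.
Since it rolls without slipping, ω = v/R and KE = ½Mv² + ½Iω² = ½(1+k)Mv² = (5/6)Mv².
All of this converts to potential energy at the highest point: (5/6)Mv₀² = Mgh.
Thus h = (1+k)v₀²/(2g) = 1.667 × 2.06² / (2 × 9.8) ≈ 0.361 m.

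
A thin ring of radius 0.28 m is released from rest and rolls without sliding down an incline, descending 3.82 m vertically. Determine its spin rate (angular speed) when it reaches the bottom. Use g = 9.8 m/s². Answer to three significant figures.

The moment of inertia is MR², giving k ≡ I/(MR²) = 1.
The rolling condition ω = v/R makes the rotational term ½I(v/R)² = ½kMv², so KE_total = ½(1+k)Mv² = Mv².
Energy conservation Mgh = ½(1+k)Mv² gives v = √(2gh/(1+k)) = √(2 × 9.8 × 3.82 / 2) = 6.118 m/s.
The angular speed follows from ω = v/R = 6.118/0.28 ≈ 21.9 rad/s.

ω ≈ 21.9 rad/s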